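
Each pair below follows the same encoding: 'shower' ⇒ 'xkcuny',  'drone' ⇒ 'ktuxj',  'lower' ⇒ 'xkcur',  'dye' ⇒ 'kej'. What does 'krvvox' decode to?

ripple

The word is reversed, then every letter is shifted forward by 6.
Decoding krvvox: shift back: k−6=e, r−6=l, v−6=p, v−6=p, o−6=i, x−6=r → elppir; then reverse → ripple.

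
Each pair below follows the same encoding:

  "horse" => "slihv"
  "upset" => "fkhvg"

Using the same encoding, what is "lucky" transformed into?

Each pair mirrors across the alphabet (h↔s, o↔l, r↔i): positions sum to 25. This is the alphabet-reversal cipher (Atbash): a becomes z, b becomes y, etc.
For lucky: l↔o, u↔f, c↔x, k↔p, y↔b.

ofxpb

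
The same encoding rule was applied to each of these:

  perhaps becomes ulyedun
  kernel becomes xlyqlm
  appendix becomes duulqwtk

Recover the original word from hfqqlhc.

connect

Treating letters as 0–25, the rule is x ↦ 15x + 3 (mod 26).
Decoding hfqqlhc: h(7)→7·(7−3)≡2=c; f(5)→7·(5−3)≡14=o; q(16)→7·(16−3)≡13=n; q(16)→7·(16−3)≡13=n; l(11)→7·(11−3)≡4=e; h(7)→7·(7−3)≡2=c; c(2)→7·(2−3)≡19=t (all mod 26).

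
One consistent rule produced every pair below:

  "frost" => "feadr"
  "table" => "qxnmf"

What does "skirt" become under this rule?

fduwe

The output letters match the input read backwards, each shifted +12: frost reversed is tsorf. The word is reversed, then every letter is shifted forward by 12.
Applying it to skirt: reverse → triks; then shift: t+12=f, r+12=d, i+12=u, k+12=w, s+12=e.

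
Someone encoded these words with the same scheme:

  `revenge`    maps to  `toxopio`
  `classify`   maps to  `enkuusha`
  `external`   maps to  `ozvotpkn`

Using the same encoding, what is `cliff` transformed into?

enshh

The shift depends on letter class: consonant r→t is +2, but vowel e→o is +10. The rule splits by letter class: vowels +10, consonants +2.
For cliff: c(cons)+2=e, l(cons)+2=n, i(vowel)+10=s, f(cons)+2=h, f(cons)+2=h.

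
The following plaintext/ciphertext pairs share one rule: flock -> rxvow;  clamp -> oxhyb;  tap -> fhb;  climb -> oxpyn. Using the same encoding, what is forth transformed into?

The shift depends on letter class: consonant f→r is +12, but vowel o→v is +7. The rule splits by letter class: vowels +7, consonants +12.
Applying it to forth: f(cons)+12=r, o(vowel)+7=v, r(cons)+12=d, t(cons)+12=f, h(cons)+12=t.

rvdft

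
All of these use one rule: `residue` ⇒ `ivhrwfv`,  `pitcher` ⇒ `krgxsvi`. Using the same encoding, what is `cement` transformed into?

xvnvmg

Each pair mirrors across the alphabet (r↔i, e↔v, s↔h): positions sum to 25. Each letter is replaced by its mirror in the alphabet: a↔z, b↔y, c↔x, and so on (the Atbash cipher).
For cement: c↔x, e↔v, m↔n, e↔v, n↔m, t↔g.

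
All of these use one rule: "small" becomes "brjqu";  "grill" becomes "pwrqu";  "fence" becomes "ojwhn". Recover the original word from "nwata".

It's a Vigenère-style cipher with numeric key [9,5]: position i shifts by key[i mod 2].
Reversing it on nwata: n−9=e, w−5=r, a−9=r, t−5=o, a−9=r.

error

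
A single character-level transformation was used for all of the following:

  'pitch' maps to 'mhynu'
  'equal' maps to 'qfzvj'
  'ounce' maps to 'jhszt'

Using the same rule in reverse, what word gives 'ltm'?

hog

The output letters match the input read backwards, each shifted +5: pitch reversed is hctip. Two steps: reverse the string, then apply a Caesar shift of +5.
Undoing it on ltm: shift back: l−5=g, t−5=o, m−5=h → goh; then reverse → hog.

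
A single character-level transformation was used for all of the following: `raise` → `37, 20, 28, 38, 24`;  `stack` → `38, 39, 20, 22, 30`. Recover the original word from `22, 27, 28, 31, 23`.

r is letter #18 and maps to 37: an offset of 19. The number is (letter's place in the alphabet, a=1) + 19.
Undoing it on 22, 27, 28, 31, 23: 22→(22−19)÷1=3=c, 27→(27−19)÷1=8=h, 28→(28−19)÷1=9=i, 31→(31−19)÷1=12=l, 23→(23−19)÷1=4=d.

child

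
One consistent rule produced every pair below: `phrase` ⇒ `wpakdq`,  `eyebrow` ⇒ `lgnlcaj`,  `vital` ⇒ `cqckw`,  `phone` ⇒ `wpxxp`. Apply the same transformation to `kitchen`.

rqcmsqa

Letter i (0-indexed) is shifted by i+7, so successive shifts are 7, 8, 9, ….
Applying it to kitchen: k+7=r, i+8=q, t+9=c, c+10=m, h+11=s, e+12=q, n+13=a.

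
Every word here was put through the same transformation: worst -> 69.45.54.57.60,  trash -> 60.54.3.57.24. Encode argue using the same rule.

3.54.21.63.15

w(#23)→69 and o(#15)→45: differences scale by 3, so n = 3·pos + 0. With a=1..z=26, the number is 3·pos.
Applying it to argue: a=1→3, r=18→54, g=7→21, u=21→63, e=5→15.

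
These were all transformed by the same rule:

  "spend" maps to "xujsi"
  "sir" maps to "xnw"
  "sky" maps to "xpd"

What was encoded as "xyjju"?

Compare letters: s→x is +5, p→u is +5, e→j is +5 — a constant shift. Every letter moves 5 places later in the alphabet, wrapping around z→a.
Reversing it on xyjju: x−5=s, y−5=t, j−5=e, j−5=e, u−5=p.

steep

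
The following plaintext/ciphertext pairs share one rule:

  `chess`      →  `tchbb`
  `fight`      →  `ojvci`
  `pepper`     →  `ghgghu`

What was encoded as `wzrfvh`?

voyage

Each letter's alphabet position (a=0..z=25) is mapped through 7·x+5 mod 26 — an affine cipher.
Undoing it on wzrfvh: w(22)→15·(22−5)≡21=v; z(25)→15·(25−5)≡14=o; r(17)→15·(17−5)≡24=y; f(5)→15·(5−5)≡0=a; v(21)→15·(21−5)≡6=g; h(7)→15·(7−5)≡4=e (all mod 26).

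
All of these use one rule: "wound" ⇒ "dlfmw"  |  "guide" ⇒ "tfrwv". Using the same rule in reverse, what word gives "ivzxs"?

Each letter is replaced by its mirror in the alphabet: a↔z, b↔y, c↔x, and so on (the Atbash cipher).
Undoing it on ivzxs: i↔r, v↔e, z↔a, x↔c, s↔h.

reach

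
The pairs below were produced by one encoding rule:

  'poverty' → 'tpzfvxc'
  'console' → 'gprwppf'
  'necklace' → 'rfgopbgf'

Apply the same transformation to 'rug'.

vvk

The shift depends on letter class: consonant p→t is +4, but vowel o→p is +1. Two shifts are in play — +1 for a/e/i/o/u, +4 for every other letter.
On rug: r(cons)+4=v, u(vowel)+1=v, g(cons)+4=k.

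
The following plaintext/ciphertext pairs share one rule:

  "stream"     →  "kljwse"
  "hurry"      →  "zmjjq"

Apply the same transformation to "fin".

Compare letters: s→k is +18, t→l is +18, r→j is +18 — a constant shift. It's a constant shift of +18 (ROT18).
Applying it to fin: f+18=x, i+18=a, n+18=f.

xaf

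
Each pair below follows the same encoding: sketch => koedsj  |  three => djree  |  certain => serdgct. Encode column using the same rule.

smhwat

s(18)→k(10) and k(10)→o(14) fit y≡19x+6 (mod 26); the inverse of 19 mod 26 is 11. Each letter's alphabet position (a=0..z=25) is mapped through 19·x+6 mod 26 — an affine cipher.
Applying it to column: c(2)→19·2+6≡18=s; o(14)→19·14+6≡12=m; l(11)→19·11+6≡7=h; u(20)→19·20+6≡22=w; m(12)→19·12+6≡0=a; n(13)→19·13+6≡19=t (all mod 26).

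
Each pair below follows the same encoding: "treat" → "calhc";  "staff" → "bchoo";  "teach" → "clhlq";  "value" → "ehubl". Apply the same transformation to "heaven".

The shift depends on letter class: consonant t→c is +9, but vowel e→l is +7. The rule splits by letter class: vowels +7, consonants +9.
For heaven: h(cons)+9=q, e(vowel)+7=l, a(vowel)+7=h, v(cons)+9=e, e(vowel)+7=l, n(cons)+9=w.

qlhelw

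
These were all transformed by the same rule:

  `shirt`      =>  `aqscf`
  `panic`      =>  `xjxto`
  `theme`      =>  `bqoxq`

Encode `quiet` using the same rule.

ydspf

Letter i (0-indexed) is shifted by i+8, so successive shifts are 8, 9, 10, ….
Applying it to quiet: q+8=y, u+9=d, i+10=s, e+11=p, t+12=f.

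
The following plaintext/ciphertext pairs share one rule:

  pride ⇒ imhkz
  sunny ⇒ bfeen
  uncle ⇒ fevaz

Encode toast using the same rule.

qtrbq

p(15)→i(8) and r(17)→m(12) fit y≡15x+17 (mod 26); the inverse of 15 mod 26 is 7. Each letter's alphabet position (a=0..z=25) is mapped through 15·x+17 mod 26 — an affine cipher.
On toast: t(19)→15·19+17≡16=q; o(14)→15·14+17≡19=t; a(0)→15·0+17≡17=r; s(18)→15·18+17≡1=b; t(19)→15·19+17≡16=q (all mod 26).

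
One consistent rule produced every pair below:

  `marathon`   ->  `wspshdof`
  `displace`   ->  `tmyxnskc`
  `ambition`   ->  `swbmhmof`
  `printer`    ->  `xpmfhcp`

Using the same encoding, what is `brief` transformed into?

m(12)→w(22) and a(0)→s(18) fit y≡9x+18 (mod 26); the inverse of 9 mod 26 is 3. Treating letters as 0–25, the rule is x ↦ 9x + 18 (mod 26).
For brief: b(1)→9·1+18≡1=b; r(17)→9·17+18≡15=p; i(8)→9·8+18≡12=m; e(4)→9·4+18≡2=c; f(5)→9·5+18≡11=l (all mod 26).

bpmcl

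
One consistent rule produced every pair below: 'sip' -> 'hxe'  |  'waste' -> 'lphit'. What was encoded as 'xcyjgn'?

Compare letters: s→h is +15, i→x is +15, p→e is +15 — a constant shift. Every letter moves 15 places later in the alphabet, wrapping around z→a.
Undoing it on xcyjgn: x−15=i, c−15=n, y−15=j, j−15=u, g−15=r, n−15=y.

injury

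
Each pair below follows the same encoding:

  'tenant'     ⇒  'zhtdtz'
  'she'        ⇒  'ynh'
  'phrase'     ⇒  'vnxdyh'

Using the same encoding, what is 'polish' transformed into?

vrrlyn

The shift depends on letter class: consonant t→z is +6, but vowel e→h is +3. Two shifts are in play — +3 for a/e/i/o/u, +6 for every other letter.
For polish: p(cons)+6=v, o(vowel)+3=r, l(cons)+6=r, i(vowel)+3=l, s(cons)+6=y, h(cons)+6=n.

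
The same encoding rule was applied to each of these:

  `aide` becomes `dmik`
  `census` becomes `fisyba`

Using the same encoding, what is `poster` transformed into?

Each letter shifts forward by (position + 3), i.e. 3, 4, 5, … — the shift grows by one for each successive letter.
Applying it to poster: p+3=s, o+4=s, s+5=x, t+6=z, e+7=l, r+8=z.

ssxzlz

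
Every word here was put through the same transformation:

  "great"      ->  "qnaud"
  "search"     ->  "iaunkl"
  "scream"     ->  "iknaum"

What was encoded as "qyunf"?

guard

g(6)→q(16) and r(17)→n(13) fit y≡21x+20 (mod 26); the inverse of 21 mod 26 is 5. This is an affine cipher: with a=0,…,z=25, each position x becomes (21x+20) mod 26.
Reversing it on qyunf: q(16)→5·(16−20)≡6=g; y(24)→5·(24−20)≡20=u; u(20)→5·(20−20)≡0=a; n(13)→5·(13−20)≡17=r; f(5)→5·(5−20)≡3=d (all mod 26).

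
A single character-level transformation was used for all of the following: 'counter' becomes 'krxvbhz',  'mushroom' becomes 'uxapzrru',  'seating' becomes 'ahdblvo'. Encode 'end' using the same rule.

The shift depends on letter class: consonant c→k is +8, but vowel o→r is +3. Vowels shift forward by 3 and consonants shift forward by 8.
Applying it to end: e(vowel)+3=h, n(cons)+8=v, d(cons)+8=l.

hvl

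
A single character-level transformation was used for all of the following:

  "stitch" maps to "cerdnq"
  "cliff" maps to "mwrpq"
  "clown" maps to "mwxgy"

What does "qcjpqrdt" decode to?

graffiti

Shifts by position in stitch: pos 0: s→c (+10), pos 1: t→e (+11), pos 2: i→r (+9), pos 3: t→d (+10), pos 4: c→n (+11), pos 5: h→q (+9) — repeating every 3. The shifts repeat in a cycle of length 3: positions 0,1,… shift by +10, +11, +9, then the pattern repeats.
Decoding qcjpqrdt: q−10=g, c−11=r, j−9=a, p−10=f, q−11=f, r−9=i, d−10=t, t−11=i.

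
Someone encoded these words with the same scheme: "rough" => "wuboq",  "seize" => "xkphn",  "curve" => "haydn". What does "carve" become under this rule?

hgydn

In rough: r→w is +5, o→u is +6, u→b is +7, g→o is +8 — the shift increases by 1 each position. The shift increases by 1 at each position, starting from +5: 5, 6, 7, ….
For carve: c+5=h, a+6=g, r+7=y, v+8=d, e+9=n.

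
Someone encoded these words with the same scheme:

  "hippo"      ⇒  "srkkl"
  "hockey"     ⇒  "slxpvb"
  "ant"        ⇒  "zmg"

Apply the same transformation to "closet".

xolhvg

This is the alphabet-reversal cipher (Atbash): a becomes z, b becomes y, etc.
On closet: c↔x, l↔o, o↔l, s↔h, e↔v, t↔g.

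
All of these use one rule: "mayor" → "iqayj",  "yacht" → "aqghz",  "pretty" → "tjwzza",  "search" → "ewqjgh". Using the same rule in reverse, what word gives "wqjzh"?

earth

m(12)→i(8) and a(0)→q(16) fit y≡21x+16 (mod 26); the inverse of 21 mod 26 is 5. Treating letters as 0–25, the rule is x ↦ 21x + 16 (mod 26).
Decoding wqjzh: w(22)→5·(22−16)≡4=e; q(16)→5·(16−16)≡0=a; j(9)→5·(9−16)≡17=r; z(25)→5·(25−16)≡19=t; h(7)→5·(7−16)≡7=h (all mod 26).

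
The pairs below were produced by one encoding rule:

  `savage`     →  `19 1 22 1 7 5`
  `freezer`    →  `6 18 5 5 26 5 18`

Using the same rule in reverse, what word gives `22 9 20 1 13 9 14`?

vitamin

s is letter #19 and maps to 19: an offset of 0. Letters become their 1-indexed alphabet positions: a=1 … z=26.
Undoing it on 22 9 20 1 13 9 14: 22=v, 9=i, 20=t, 1=a, 13=m, 9=i, 14=n.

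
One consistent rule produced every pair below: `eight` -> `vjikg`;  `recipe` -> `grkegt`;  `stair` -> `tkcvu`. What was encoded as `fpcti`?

grand

The output letters match the input read backwards, each shifted +2: eight reversed is thgie. The word is reversed, then every letter is shifted forward by 2.
Undoing it on fpcti: shift back: f−2=d, p−2=n, c−2=a, t−2=r, i−2=g → dnarg; then reverse → grand.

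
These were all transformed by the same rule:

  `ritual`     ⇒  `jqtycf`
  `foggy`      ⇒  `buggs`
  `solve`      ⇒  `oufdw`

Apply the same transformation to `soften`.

r(17)→j(9) and i(8)→q(16) fit y≡5x+2 (mod 26); the inverse of 5 mod 26 is 21. This is an affine cipher: with a=0,…,z=25, each position x becomes (5x+2) mod 26.
On soften: s(18)→5·18+2≡14=o; o(14)→5·14+2≡20=u; f(5)→5·5+2≡1=b; t(19)→5·19+2≡19=t; e(4)→5·4+2≡22=w; n(13)→5·13+2≡15=p (all mod 26).

oubtwp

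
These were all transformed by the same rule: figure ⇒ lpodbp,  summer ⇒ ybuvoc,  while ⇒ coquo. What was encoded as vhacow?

pastel

Each letter shifts forward by (position + 6), i.e. 6, 7, 8, … — the shift grows by one for each successive letter.
Reversing it on vhacow: v−6=p, h−7=a, a−8=s, c−9=t, o−10=e, w−11=l.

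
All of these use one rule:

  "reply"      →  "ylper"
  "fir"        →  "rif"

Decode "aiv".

The output letters match the input read backwards: reply reversed is ylper. The word is simply reversed.
Undoing it on aiv: then reverse → via.

via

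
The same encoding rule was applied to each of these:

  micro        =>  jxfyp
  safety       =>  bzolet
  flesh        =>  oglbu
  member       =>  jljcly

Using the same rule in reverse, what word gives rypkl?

grove

m(12)→j(9) and i(8)→x(23) fit y≡3x+25 (mod 26); the inverse of 3 mod 26 is 9. Each letter's alphabet position (a=0..z=25) is mapped through 3·x+25 mod 26 — an affine cipher.
Reversing it on rypkl: r(17)→9·(17−25)≡6=g; y(24)→9·(24−25)≡17=r; p(15)→9·(15−25)≡14=o; k(10)→9·(10−25)≡21=v; l(11)→9·(11−25)≡4=e (all mod 26).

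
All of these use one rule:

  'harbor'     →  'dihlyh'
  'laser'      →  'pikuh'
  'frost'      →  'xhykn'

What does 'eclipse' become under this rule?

h(7)→d(3) and a(0)→i(8) fit y≡3x+8 (mod 26); the inverse of 3 mod 26 is 9. Each letter's alphabet position (a=0..z=25) is mapped through 3·x+8 mod 26 — an affine cipher.
Applying it to eclipse: e(4)→3·4+8≡20=u; c(2)→3·2+8≡14=o; l(11)→3·11+8≡15=p; i(8)→3·8+8≡6=g; p(15)→3·15+8≡1=b; s(18)→3·18+8≡10=k; e(4)→3·4+8≡20=u (all mod 26).

uopgbku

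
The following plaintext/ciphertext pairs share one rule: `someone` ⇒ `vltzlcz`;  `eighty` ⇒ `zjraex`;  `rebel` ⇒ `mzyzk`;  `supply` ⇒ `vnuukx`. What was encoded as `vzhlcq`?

second

s(18)→v(21) and o(14)→l(11) fit y≡9x+15 (mod 26); the inverse of 9 mod 26 is 3. This is an affine cipher: with a=0,…,z=25, each position x becomes (9x+15) mod 26.
Undoing it on vzhlcq: v(21)→3·(21−15)≡18=s; z(25)→3·(25−15)≡4=e; h(7)→3·(7−15)≡2=c; l(11)→3·(11−15)≡14=o; c(2)→3·(2−15)≡13=n; q(16)→3·(16−15)≡3=d (all mod 26).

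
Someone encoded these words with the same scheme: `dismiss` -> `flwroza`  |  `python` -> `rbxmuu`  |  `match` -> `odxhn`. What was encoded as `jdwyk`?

In dismiss: d→f is +2, i→l is +3, s→w is +4, m→r is +5 — the shift increases by 1 each position. Each letter shifts forward by (position + 2), i.e. 2, 3, 4, … — the shift grows by one for each successive letter.
Undoing it on jdwyk: j−2=h, d−3=a, w−4=s, y−5=t, k−6=e.

haste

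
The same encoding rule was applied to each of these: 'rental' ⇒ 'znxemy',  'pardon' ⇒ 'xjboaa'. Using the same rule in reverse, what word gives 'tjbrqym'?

In rental: r→z is +8, e→n is +9, n→x is +10, t→e is +11 — the shift increases by 1 each position. The shift increases by 1 at each position, starting from +8: 8, 9, 10, ….
Undoing it on tjbrqym: t−8=l, j−9=a, b−10=r, r−11=g, q−12=e, y−13=l, m−14=y.

largely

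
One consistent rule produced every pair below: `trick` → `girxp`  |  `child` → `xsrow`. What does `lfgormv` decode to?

outline

Each pair mirrors across the alphabet (t↔g, r↔i, i↔r): positions sum to 25. Each letter is replaced by its mirror in the alphabet: a↔z, b↔y, c↔x, and so on (the Atbash cipher).
Undoing it on lfgormv: l↔o, f↔u, g↔t, o↔l, r↔i, m↔n, v↔e.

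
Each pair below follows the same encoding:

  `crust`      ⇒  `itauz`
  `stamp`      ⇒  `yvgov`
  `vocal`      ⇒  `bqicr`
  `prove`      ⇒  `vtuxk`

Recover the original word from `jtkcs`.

A repeating key of period 2 is used — shifts +6, +2 over and over.
Undoing it on jtkcs: j−6=d, t−2=r, k−6=e, c−2=a, s−6=m.

dream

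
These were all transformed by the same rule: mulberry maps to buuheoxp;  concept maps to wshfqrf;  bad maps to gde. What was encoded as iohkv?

shelf

The output letters match the input read backwards, each shifted +3: mulberry reversed is yrreblum. Read the word backwards and shift each letter +3.
Decoding iohkv: shift back: i−3=f, o−3=l, h−3=e, k−3=h, v−3=s → flehs; then reverse → shelf.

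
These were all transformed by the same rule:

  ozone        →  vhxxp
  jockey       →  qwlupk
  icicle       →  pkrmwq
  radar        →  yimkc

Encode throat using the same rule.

apaylf

Each letter shifts forward by (position + 7), i.e. 7, 8, 9, … — the shift grows by one for each successive letter.
Applying it to throat: t+7=a, h+8=p, r+9=a, o+10=y, a+11=l, t+12=f.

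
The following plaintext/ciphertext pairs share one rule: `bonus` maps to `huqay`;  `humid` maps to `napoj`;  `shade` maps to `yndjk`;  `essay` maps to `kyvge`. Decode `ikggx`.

cedar

Shifts by position in bonus: pos 0: b→h (+6), pos 1: o→u (+6), pos 2: n→q (+3), pos 3: u→a (+6), pos 4: s→y (+6) — repeating every 3. A repeating key of period 3 is used — shifts +6, +6, +3 over and over.
Undoing it on ikggx: i−6=c, k−6=e, g−3=d, g−6=a, x−6=r.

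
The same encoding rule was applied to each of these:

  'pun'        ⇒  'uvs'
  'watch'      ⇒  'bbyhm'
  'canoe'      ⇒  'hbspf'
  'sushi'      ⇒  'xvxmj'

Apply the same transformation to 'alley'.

bqqfd

The shift depends on letter class: consonant p→u is +5, but vowel u→v is +1. Vowels shift forward by 1 and consonants shift forward by 5.
On alley: a(vowel)+1=b, l(cons)+5=q, l(cons)+5=q, e(vowel)+1=f, y(cons)+5=d.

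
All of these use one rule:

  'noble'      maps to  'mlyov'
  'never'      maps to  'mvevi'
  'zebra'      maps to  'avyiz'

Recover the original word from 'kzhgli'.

pastor

Each pair mirrors across the alphabet (n↔m, o↔l, b↔y): positions sum to 25. Letters are reflected about the middle of the alphabet (position → 25−position): Atbash.
Undoing it on kzhgli: k↔p, z↔a, h↔s, g↔t, l↔o, i↔r.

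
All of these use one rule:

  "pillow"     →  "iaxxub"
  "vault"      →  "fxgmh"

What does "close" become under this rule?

qeaxo

Read the word backwards and shift each letter +12.
For close: reverse → esolc; then shift: e+12=q, s+12=e, o+12=a, l+12=x, c+12=o.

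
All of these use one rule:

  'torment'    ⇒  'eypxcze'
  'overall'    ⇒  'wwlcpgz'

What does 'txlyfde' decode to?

tsunami

The word is reversed, then every letter is shifted forward by 11.
Undoing it on txlyfde: shift back: t−11=i, x−11=m, l−11=a, y−11=n, f−11=u, d−11=s, e−11=t → imanust; then reverse → tsunami.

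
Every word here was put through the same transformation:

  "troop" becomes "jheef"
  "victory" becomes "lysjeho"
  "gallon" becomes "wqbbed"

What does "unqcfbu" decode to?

Every letter moves 16 places later in the alphabet, wrapping around z→a.
Reversing it on unqcfbu: u−16=e, n−16=x, q−16=a, c−16=m, f−16=p, b−16=l, u−16=e.

example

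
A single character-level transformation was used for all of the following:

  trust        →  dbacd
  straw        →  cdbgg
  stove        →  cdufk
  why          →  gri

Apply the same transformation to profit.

Two shifts are in play — +6 for a/e/i/o/u, +10 for every other letter.
Applying it to profit: p(cons)+10=z, r(cons)+10=b, o(vowel)+6=u, f(cons)+10=p, i(vowel)+6=o, t(cons)+10=d.

zbupod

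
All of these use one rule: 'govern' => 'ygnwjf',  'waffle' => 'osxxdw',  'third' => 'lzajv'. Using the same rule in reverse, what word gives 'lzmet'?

Compare letters: g→y is +18, o→g is +18, v→n is +18 — a constant shift. Each letter is shifted forward by 18 in the alphabet (a Caesar shift of +18).
Undoing it on lzmet: l−18=t, z−18=h, m−18=u, e−18=m, t−18=b.

thumb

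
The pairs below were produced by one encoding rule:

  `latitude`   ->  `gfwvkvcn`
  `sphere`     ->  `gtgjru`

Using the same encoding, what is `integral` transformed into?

nctigvpk

The output letters match the input read backwards, each shifted +2: latitude reversed is edutital. Two steps: reverse the string, then apply a Caesar shift of +2.
For integral: reverse → largetni; then shift: l+2=n, a+2=c, r+2=t, g+2=i, e+2=g, t+2=v, n+2=p, i+2=k.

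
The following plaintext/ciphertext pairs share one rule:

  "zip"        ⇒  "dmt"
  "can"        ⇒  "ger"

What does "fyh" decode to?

Compare letters: z→d is +4, i→m is +4, p→t is +4 — a constant shift. Every letter moves 4 places later in the alphabet, wrapping around z→a.
Reversing it on fyh: f−4=b, y−4=u, h−4=d.

bud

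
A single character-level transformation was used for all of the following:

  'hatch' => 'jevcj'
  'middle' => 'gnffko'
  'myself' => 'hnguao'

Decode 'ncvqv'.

The output letters match the input read backwards, each shifted +2: hatch reversed is hctah. The word is reversed, then every letter is shifted forward by 2.
Undoing it on ncvqv: shift back: n−2=l, c−2=a, v−2=t, q−2=o, v−2=t → latot; then reverse → total.

total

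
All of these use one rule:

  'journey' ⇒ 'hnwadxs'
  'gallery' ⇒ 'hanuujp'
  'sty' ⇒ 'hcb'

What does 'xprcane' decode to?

vertigo

The output letters match the input read backwards, each shifted +9: journey reversed is yenruoj. The word is reversed, then every letter is shifted forward by 9.
Decoding xprcane: shift back: x−9=o, p−9=g, r−9=i, c−9=t, a−9=r, n−9=e, e−9=v → ogitrev; then reverse → vertigo.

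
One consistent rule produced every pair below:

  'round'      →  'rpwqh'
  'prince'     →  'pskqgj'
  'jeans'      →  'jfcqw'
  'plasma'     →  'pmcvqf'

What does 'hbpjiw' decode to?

In round: r→r is +0, o→p is +1, u→w is +2, n→q is +3 — the shift increases by 1 each position. Each letter shifts forward by its position index (0, 1, 2, …) — the shift grows by one for each successive letter.
Reversing it on hbpjiw: h−0=h, b−1=a, p−2=n, j−3=g, i−4=e, w−5=r.

hanger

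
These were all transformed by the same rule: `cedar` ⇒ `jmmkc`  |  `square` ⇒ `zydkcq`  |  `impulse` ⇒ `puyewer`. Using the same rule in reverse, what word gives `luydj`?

empty

In cedar: c→j is +7, e→m is +8, d→m is +9, a→k is +10 — the shift increases by 1 each position. The shift increases by 1 at each position, starting from +7: 7, 8, 9, ….
Reversing it on luydj: l−7=e, u−8=m, y−9=p, d−10=t, j−11=y.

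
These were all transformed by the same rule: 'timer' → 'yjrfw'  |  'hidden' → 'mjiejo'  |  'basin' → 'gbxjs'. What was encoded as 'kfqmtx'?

Shifts by position in timer: pos 0: t→y (+5), pos 1: i→j (+1), pos 2: m→r (+5), pos 3: e→f (+1) — repeating every 2. The shifts repeat in a cycle of length 2: positions 0,1,… shift by +5, +1, then the pattern repeats.
Reversing it on kfqmtx: k−5=f, f−1=e, q−5=l, m−1=l, t−5=o, x−1=w.

fellow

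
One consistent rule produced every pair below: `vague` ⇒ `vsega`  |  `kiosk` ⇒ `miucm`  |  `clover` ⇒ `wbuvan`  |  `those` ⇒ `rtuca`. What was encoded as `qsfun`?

v(21)→v(21) and a(0)→s(18) fit y≡15x+18 (mod 26); the inverse of 15 mod 26 is 7. Each letter's alphabet position (a=0..z=25) is mapped through 15·x+18 mod 26 — an affine cipher.
Reversing it on qsfun: q(16)→7·(16−18)≡12=m; s(18)→7·(18−18)≡0=a; f(5)→7·(5−18)≡13=n; u(20)→7·(20−18)≡14=o; n(13)→7·(13−18)≡17=r (all mod 26).

manor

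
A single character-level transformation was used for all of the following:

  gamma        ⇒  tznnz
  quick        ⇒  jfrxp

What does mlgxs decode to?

Each pair mirrors across the alphabet (g↔t, a↔z, m↔n): positions sum to 25. Letters are reflected about the middle of the alphabet (position → 25−position): Atbash.
Undoing it on mlgxs: m↔n, l↔o, g↔t, x↔c, s↔h.

notch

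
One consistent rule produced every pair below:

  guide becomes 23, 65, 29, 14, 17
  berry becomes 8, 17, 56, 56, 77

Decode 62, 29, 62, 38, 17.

g(#7)→23 and u(#21)→65: differences scale by 3, so n = 3·pos + 2. Each letter becomes 3×(its alphabet position, a=1..z=26) + 2.
Decoding 62, 29, 62, 38, 17: 62→(62−2)÷3=20=t, 29→(29−2)÷3=9=i, 62→(62−2)÷3=20=t, 38→(38−2)÷3=12=l, 17→(17−2)÷3=5=e.

title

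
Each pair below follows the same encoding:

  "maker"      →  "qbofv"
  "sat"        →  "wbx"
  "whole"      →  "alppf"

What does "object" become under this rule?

pfnfgx

The rule splits by letter class: vowels +1, consonants +4.
For object: o(vowel)+1=p, b(cons)+4=f, j(cons)+4=n, e(vowel)+1=f, c(cons)+4=g, t(cons)+4=x.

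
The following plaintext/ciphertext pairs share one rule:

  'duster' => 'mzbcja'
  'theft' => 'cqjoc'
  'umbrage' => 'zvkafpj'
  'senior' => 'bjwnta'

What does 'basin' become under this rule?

The shift depends on letter class: consonant d→m is +9, but vowel u→z is +5. Two shifts are in play — +5 for a/e/i/o/u, +9 for every other letter.
For basin: b(cons)+9=k, a(vowel)+5=f, s(cons)+9=b, i(vowel)+5=n, n(cons)+9=w.

kfbnw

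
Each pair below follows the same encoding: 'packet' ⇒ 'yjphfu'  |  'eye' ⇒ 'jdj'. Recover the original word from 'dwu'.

The word is reversed, then every letter is shifted forward by 5.
Reversing it on dwu: shift back: d−5=y, w−5=r, u−5=p → yrp; then reverse → pry.

pry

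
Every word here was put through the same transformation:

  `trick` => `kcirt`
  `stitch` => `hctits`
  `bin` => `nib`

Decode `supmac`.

It's just the letters in reverse order.
Undoing it on supmac: then reverse → campus.

campus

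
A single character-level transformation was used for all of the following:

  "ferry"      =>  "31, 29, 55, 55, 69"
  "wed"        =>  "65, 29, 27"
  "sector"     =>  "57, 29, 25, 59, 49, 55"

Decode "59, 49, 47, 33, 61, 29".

Each letter becomes 2×(its alphabet position, a=1..z=26) + 19.
Reversing it on 59, 49, 47, 33, 61, 29: 59→(59−19)÷2=20=t, 49→(49−19)÷2=15=o, 47→(47−19)÷2=14=n, 33→(33−19)÷2=7=g, 61→(61−19)÷2=21=u, 29→(29−19)÷2=5=e.

tongue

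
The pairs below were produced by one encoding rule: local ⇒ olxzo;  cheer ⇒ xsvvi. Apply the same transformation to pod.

klw

Each letter is replaced by its mirror in the alphabet: a↔z, b↔y, c↔x, and so on (the Atbash cipher).
For pod: p↔k, o↔l, d↔w.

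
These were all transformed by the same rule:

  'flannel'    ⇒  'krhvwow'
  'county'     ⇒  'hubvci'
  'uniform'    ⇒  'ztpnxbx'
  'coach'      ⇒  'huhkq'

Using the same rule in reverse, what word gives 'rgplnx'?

Each letter shifts forward by (position + 5), i.e. 5, 6, 7, … — the shift grows by one for each successive letter.
Reversing it on rgplnx: r−5=m, g−6=a, p−7=i, l−8=d, n−9=e, x−10=n.

maiden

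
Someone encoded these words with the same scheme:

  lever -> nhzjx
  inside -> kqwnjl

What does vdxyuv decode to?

tattoo

In lever: l→n is +2, e→h is +3, v→z is +4, e→j is +5 — the shift increases by 1 each position. The shift increases by 1 at each position, starting from +2: 2, 3, 4, ….
Decoding vdxyuv: v−2=t, d−3=a, x−4=t, y−5=t, u−6=o, v−7=o.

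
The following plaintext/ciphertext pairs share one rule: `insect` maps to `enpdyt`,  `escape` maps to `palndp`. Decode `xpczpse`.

The output letters match the input read backwards, each shifted +11: insect reversed is tcesni. Two steps: reverse the string, then apply a Caesar shift of +11.
Undoing it on xpczpse: shift back: x−11=m, p−11=e, c−11=r, z−11=o, p−11=e, s−11=h, e−11=t → meroeht; then reverse → theorem.

theorem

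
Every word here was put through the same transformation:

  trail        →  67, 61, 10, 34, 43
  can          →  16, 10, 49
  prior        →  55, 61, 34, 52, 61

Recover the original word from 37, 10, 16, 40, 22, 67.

t(#20)→67 and r(#18)→61: differences scale by 3, so n = 3·pos + 7. With a=1..z=26, the number is 3·pos + 7.
Undoing it on 37, 10, 16, 40, 22, 67: 37→(37−7)÷3=10=j, 10→(10−7)÷3=1=a, 16→(16−7)÷3=3=c, 40→(40−7)÷3=11=k, 22→(22−7)÷3=5=e, 67→(67−7)÷3=20=t.

jacket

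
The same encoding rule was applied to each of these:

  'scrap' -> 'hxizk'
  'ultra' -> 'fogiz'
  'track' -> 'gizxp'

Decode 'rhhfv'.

Each pair mirrors across the alphabet (s↔h, c↔x, r↔i): positions sum to 25. Each letter is replaced by its mirror in the alphabet: a↔z, b↔y, c↔x, and so on (the Atbash cipher).
Undoing it on rhhfv: r↔i, h↔s, h↔s, f↔u, v↔e.

issue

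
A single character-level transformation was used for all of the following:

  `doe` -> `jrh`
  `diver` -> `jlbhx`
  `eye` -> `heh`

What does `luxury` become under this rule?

rxdxxe

The shift depends on letter class: consonant d→j is +6, but vowel o→r is +3. The rule splits by letter class: vowels +3, consonants +6.
Applying it to luxury: l(cons)+6=r, u(vowel)+3=x, x(cons)+6=d, u(vowel)+3=x, r(cons)+6=x, y(cons)+6=e.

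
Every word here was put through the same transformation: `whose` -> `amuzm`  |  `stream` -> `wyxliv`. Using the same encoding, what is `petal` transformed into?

tjzht

In whose: w→a is +4, h→m is +5, o→u is +6, s→z is +7 — the shift increases by 1 each position. Letter i (0-indexed) is shifted by i+4, so successive shifts are 4, 5, 6, ….
For petal: p+4=t, e+5=j, t+6=z, a+7=h, l+8=t.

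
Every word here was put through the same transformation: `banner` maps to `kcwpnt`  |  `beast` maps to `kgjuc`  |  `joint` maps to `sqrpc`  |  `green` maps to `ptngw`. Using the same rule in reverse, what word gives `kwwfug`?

bundle

It's a Vigenère-style cipher with numeric key [9,2]: position i shifts by key[i mod 2].
Reversing it on kwwfug: k−9=b, w−2=u, w−9=n, f−2=d, u−9=l, g−2=e.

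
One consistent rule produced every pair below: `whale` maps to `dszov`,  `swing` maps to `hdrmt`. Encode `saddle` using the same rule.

hzwwov

Each pair mirrors across the alphabet (w↔d, h↔s, a↔z): positions sum to 25. This is the alphabet-reversal cipher (Atbash): a becomes z, b becomes y, etc.
Applying it to saddle: s↔h, a↔z, d↔w, d↔w, l↔o, e↔v.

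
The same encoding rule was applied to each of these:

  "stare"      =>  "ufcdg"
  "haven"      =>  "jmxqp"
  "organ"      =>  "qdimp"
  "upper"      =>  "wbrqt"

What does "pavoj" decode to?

A repeating key of period 2 is used — shifts +2, +12 over and over.
Decoding pavoj: p−2=n, a−12=o, v−2=t, o−12=c, j−2=h.

notch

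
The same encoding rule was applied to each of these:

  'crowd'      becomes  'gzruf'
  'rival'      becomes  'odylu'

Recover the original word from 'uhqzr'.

The output letters match the input read backwards, each shifted +3: crowd reversed is dworc. Read the word backwards and shift each letter +3.
Reversing it on uhqzr: shift back: u−3=r, h−3=e, q−3=n, z−3=w, r−3=o → renwo; then reverse → owner.

owner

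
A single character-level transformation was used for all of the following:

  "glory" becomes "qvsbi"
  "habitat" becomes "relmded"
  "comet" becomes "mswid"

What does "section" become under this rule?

The shift depends on letter class: consonant g→q is +10, but vowel o→s is +4. Two shifts are in play — +4 for a/e/i/o/u, +10 for every other letter.
Applying it to section: s(cons)+10=c, e(vowel)+4=i, c(cons)+10=m, t(cons)+10=d, i(vowel)+4=m, o(vowel)+4=s, n(cons)+10=x.

cimdmsx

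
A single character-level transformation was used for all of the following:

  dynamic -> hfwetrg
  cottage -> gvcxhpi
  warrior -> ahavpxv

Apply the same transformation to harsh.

lhawo

Shifts by position in dynamic: pos 0: d→h (+4), pos 1: y→f (+7), pos 2: n→w (+9), pos 3: a→e (+4), pos 4: m→t (+7), pos 5: i→r (+9) — repeating every 3. The shifts repeat in a cycle of length 3: positions 0,1,… shift by +4, +7, +9, then the pattern repeats.
On harsh: h+4=l, a+7=h, r+9=a, s+4=w, h+7=o.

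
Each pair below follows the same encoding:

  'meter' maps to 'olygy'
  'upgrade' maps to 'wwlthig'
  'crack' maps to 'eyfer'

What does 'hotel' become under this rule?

Shifts by position in meter: pos 0: m→o (+2), pos 1: e→l (+7), pos 2: t→y (+5), pos 3: e→g (+2), pos 4: r→y (+7) — repeating every 3. The shifts repeat in a cycle of length 3: positions 0,1,… shift by +2, +7, +5, then the pattern repeats.
For hotel: h+2=j, o+7=v, t+5=y, e+2=g, l+7=s.

jvygs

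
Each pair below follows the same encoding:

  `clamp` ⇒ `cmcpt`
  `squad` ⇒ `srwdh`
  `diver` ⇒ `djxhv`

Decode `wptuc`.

In clamp: c→c is +0, l→m is +1, a→c is +2, m→p is +3 — the shift increases by 1 each position. The shift increases by 1 at each position, starting from +0: 0, 1, 2, ….
Undoing it on wptuc: w−0=w, p−1=o, t−2=r, u−3=r, c−4=y.

worry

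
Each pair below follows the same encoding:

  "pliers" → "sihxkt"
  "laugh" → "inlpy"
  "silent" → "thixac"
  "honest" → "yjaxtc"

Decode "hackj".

Each letter's alphabet position (a=0..z=25) is mapped through 9·x+13 mod 26 — an affine cipher.
Reversing it on hackj: h(7)→3·(7−13)≡8=i; a(0)→3·(0−13)≡13=n; c(2)→3·(2−13)≡19=t; k(10)→3·(10−13)≡17=r; j(9)→3·(9−13)≡14=o (all mod 26).

intro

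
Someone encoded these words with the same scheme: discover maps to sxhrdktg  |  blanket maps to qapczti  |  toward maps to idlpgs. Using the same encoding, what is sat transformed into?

hpi

Compare letters: d→s is +15, i→x is +15, s→h is +15 — a constant shift. Each letter is shifted forward by 15 in the alphabet (a Caesar shift of +15).
For sat: s+15=h, a+15=p, t+15=i.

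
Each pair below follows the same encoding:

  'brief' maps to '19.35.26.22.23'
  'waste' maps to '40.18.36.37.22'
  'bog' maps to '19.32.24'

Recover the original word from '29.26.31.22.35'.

liner

b is letter #2 and maps to 19: an offset of 17. Each letter is replaced by its alphabet position (a=1..z=26) + 17.
Reversing it on 29.26.31.22.35: 29→(29−17)÷1=12=l, 26→(26−17)÷1=9=i, 31→(31−17)÷1=14=n, 22→(22−17)÷1=5=e, 35→(35−17)÷1=18=r.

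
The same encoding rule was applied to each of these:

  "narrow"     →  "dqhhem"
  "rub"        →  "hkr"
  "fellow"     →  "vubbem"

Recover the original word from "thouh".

Every letter moves 16 places later in the alphabet, wrapping around z→a.
Decoding thouh: t−16=d, h−16=r, o−16=y, u−16=e, h−16=r.

dryer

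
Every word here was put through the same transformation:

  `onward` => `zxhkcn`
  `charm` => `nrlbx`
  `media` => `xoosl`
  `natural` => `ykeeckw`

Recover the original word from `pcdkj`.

essay

Shifts by position in onward: pos 0: o→z (+11), pos 1: n→x (+10), pos 2: w→h (+11), pos 3: a→k (+10) — repeating every 2. The shifts repeat in a cycle of length 2: positions 0,1,… shift by +11, +10, then the pattern repeats.
Decoding pcdkj: p−11=e, c−10=s, d−11=s, k−10=a, j−11=y.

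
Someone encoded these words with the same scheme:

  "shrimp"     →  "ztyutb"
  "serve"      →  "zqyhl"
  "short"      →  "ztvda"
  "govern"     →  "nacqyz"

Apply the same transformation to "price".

wdpol

A repeating key of period 2 is used — shifts +7, +12 over and over.
For price: p+7=w, r+12=d, i+7=p, c+12=o, e+7=l.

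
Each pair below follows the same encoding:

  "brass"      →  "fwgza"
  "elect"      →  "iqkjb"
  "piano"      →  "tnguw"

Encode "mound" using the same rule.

In brass: b→f is +4, r→w is +5, a→g is +6, s→z is +7 — the shift increases by 1 each position. Letter i (0-indexed) is shifted by i+4, so successive shifts are 4, 5, 6, ….
On mound: m+4=q, o+5=t, u+6=a, n+7=u, d+8=l.

qtaul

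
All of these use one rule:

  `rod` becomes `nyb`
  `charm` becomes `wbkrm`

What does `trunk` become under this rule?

uxebd

The word is reversed, then every letter is shifted forward by 10.
Applying it to trunk: reverse → knurt; then shift: k+10=u, n+10=x, u+10=e, r+10=b, t+10=d.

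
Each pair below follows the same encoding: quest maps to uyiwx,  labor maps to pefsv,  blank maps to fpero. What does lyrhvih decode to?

Compare letters: q→u is +4, u→y is +4, e→i is +4 — a constant shift. This is a Caesar cipher with shift 4.
Undoing it on lyrhvih: l−4=h, y−4=u, r−4=n, h−4=d, v−4=r, i−4=e, h−4=d.

hundred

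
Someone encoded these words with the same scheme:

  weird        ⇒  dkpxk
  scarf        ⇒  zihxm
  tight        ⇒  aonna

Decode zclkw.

sweep

Shifts by position in weird: pos 0: w→d (+7), pos 1: e→k (+6), pos 2: i→p (+7), pos 3: r→x (+6) — repeating every 2. It's a Vigenère-style cipher with numeric key [7,6]: position i shifts by key[i mod 2].
Undoing it on zclkw: z−7=s, c−6=w, l−7=e, k−6=e, w−7=p.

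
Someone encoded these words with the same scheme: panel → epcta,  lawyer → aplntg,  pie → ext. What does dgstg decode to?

order

Compare letters: p→e is +15, a→p is +15, n→c is +15 — a constant shift. It's a constant shift of +15 (ROT15).
Decoding dgstg: d−15=o, g−15=r, s−15=d, t−15=e, g−15=r.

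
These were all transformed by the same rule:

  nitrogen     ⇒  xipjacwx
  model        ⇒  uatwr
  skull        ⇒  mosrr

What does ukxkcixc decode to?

managing

n(13)→x(23) and i(8)→i(8) fit y≡3x+10 (mod 26); the inverse of 3 mod 26 is 9. This is an affine cipher: with a=0,…,z=25, each position x becomes (3x+10) mod 26.
Decoding ukxkcixc: u(20)→9·(20−10)≡12=m; k(10)→9·(10−10)≡0=a; x(23)→9·(23−10)≡13=n; k(10)→9·(10−10)≡0=a; c(2)→9·(2−10)≡6=g; i(8)→9·(8−10)≡8=i; x(23)→9·(23−10)≡13=n; c(2)→9·(2−10)≡6=g (all mod 26).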